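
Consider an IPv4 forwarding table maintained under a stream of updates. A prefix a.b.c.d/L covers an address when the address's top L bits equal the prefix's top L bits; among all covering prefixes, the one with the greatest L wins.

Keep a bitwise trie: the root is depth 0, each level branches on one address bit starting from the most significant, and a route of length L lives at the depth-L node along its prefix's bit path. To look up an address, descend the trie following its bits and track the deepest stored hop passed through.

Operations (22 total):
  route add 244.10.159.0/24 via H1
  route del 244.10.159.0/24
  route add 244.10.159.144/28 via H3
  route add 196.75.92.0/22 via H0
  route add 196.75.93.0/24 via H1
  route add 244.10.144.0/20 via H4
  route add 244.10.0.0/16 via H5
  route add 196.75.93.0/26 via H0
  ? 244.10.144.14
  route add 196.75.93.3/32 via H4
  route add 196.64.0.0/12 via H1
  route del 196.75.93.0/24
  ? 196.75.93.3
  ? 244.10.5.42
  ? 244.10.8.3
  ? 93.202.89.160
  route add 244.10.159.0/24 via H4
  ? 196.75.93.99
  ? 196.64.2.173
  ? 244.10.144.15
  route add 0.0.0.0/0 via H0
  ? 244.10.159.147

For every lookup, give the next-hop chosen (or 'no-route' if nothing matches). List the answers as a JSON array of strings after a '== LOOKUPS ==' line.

Trace:
  add 244.10.159.0/24 -> H1 at depth 24
  del 244.10.159.0/24 (clear depth 24)
  add 244.10.159.144/28 -> H3 at depth 28
  add 196.75.92.0/22 -> H0 at depth 22
  add 196.75.93.0/24 -> H1 at depth 24
  add 244.10.144.0/20 -> H4 at depth 20
  add 244.10.0.0/16 -> H5 at depth 16
  add 196.75.93.0/26 -> H0 at depth 26
  ? 244.10.144.14  path d0:-→d1:-→d2:-→d3:-→d4:-→d5:-→d6:-→d7:-→d8:-→d9:-→d10:-→d11:-→d12:-→d13:-→d14:-→d15:-→d16:H5→d17:-→d18:-→d19:-→d20:H4  best=H4
  add 196.75.93.3/32 -> H4 at depth 32
  add 196.64.0.0/12 -> H1 at depth 12
  del 196.75.93.0/24 (clear depth 24)
  ? 196.75.93.3  path d0:-→d1:-→d2:-→d3:-→d4:-→d5:-→d6:-→d7:-→d8:-→d9:-→d10:-→d11:-→d12:H1→d13:-→d14:-→d15:-→d16:-→d17:-→d18:-→d19:-→d20:-→d21:-→d22:H0→d23:-→d24:-→d25:-→d26:H0→d27:-→d28:-→d29:-→d30:-→d31:-→d32:H4  best=H4
  ? 244.10.5.42  path d0:-→d1:-→d2:-→d3:-→d4:-→d5:-→d6:-→d7:-→d8:-→d9:-→d10:-→d11:-→d12:-→d13:-→d14:-→d15:-→d16:H5  best=H5
  ? 244.10.8.3  path d0:-→d1:-→d2:-→d3:-→d4:-→d5:-→d6:-→d7:-→d8:-→d9:-→d10:-→d11:-→d12:-→d13:-→d14:-→d15:-→d16:H5  best=H5
  ? 93.202.89.160  path d0:-  best=no-route
  add 244.10.159.0/24 -> H4 at depth 24
  ? 196.75.93.99  path d0:-→d1:-→d2:-→d3:-→d4:-→d5:-→d6:-→d7:-→d8:-→d9:-→d10:-→d11:-→d12:H1→d13:-→d14:-→d15:-→d16:-→d17:-→d18:-→d19:-→d20:-→d21:-→d22:H0→d23:-→d24:-→d25:-  best=H0
  ? 196.64.2.173  path d0:-→d1:-→d2:-→d3:-→d4:-→d5:-→d6:-→d7:-→d8:-→d9:-→d10:-→d11:-→d12:H1  best=H1
  ? 244.10.144.15  path d0:-→d1:-→d2:-→d3:-→d4:-→d5:-→d6:-→d7:-→d8:-→d9:-→d10:-→d11:-→d12:-→d13:-→d14:-→d15:-→d16:H5→d17:-→d18:-→d19:-→d20:H4  best=H4
  add 0.0.0.0/0 -> H0 at depth 0
  ? 244.10.159.147  path d0:H0→d1:-→d2:-→d3:-→d4:-→d5:-→d6:-→d7:-→d8:-→d9:-→d10:-→d11:-→d12:-→d13:-→d14:-→d15:-→d16:H5→d17:-→d18:-→d19:-→d20:H4→d21:-→d22:-→d23:-→d24:H4→d25:-→d26:-→d27:-→d28:H3  best=H3

== LOOKUPS ==
["H4","H4","H5","H5","no-route","H0","H1","H4","H3"]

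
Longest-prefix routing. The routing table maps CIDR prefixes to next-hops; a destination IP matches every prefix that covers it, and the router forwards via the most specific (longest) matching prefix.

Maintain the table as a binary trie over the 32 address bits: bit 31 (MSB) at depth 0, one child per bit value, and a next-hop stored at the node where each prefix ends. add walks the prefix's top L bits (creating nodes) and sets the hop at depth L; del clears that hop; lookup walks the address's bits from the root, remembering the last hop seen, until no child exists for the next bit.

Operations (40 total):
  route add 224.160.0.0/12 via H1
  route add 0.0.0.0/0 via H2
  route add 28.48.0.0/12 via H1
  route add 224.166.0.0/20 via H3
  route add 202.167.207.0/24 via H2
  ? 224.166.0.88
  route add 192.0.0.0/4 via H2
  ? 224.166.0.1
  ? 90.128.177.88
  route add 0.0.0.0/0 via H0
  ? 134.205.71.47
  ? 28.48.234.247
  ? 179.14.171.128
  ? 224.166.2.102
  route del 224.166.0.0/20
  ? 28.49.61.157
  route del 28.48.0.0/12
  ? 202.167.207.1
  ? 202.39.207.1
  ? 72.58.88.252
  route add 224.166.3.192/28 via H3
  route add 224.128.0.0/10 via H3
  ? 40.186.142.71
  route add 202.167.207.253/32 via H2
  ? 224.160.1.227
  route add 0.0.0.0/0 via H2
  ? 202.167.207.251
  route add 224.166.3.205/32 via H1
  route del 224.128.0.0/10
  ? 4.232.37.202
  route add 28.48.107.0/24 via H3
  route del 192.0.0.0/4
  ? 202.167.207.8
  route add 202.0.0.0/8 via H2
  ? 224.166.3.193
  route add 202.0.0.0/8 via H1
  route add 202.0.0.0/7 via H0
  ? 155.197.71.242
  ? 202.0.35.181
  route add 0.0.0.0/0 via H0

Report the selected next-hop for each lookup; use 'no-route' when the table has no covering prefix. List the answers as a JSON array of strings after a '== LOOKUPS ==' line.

Process each operation:
  add 224.160.0.0/12 -> H1 at depth 12
  add 0.0.0.0/0 -> H2 at depth 0
  add 28.48.0.0/12 -> H1 at depth 12
  add 224.166.0.0/20 -> H3 at depth 20
  add 202.167.207.0/24 -> H2 at depth 24
  Q 224.166.0.88: descend 11100000101001100000 ; hops seen [H2,H1,H3] ; pick H3
  add 192.0.0.0/4 -> H2 at depth 4
  Q 224.166.0.1: descend 11100000101001100000 ; hops seen [H2,H1,H3] ; pick H3
  Q 90.128.177.88: descend 0 ; hops seen [H2] ; pick H2
  add 0.0.0.0/0 -> H0 at depth 0
  Q 134.205.71.47: descend 1 ; hops seen [H0] ; pick H0
  Q 28.48.234.247: descend 000111000011 ; hops seen [H0,H1] ; pick H1
  Q 179.14.171.128: descend 1 ; hops seen [H0] ; pick H0
  Q 224.166.2.102: descend 11100000101001100000 ; hops seen [H0,H1,H3] ; pick H3
  del 224.166.0.0/20 (clear depth 20)
  Q 28.49.61.157: descend 000111000011 ; hops seen [H0,H1] ; pick H1
  del 28.48.0.0/12 (clear depth 12)
  Q 202.167.207.1: descend 110010101010011111001111 ; hops seen [H0,H2,H2] ; pick H2
  Q 202.39.207.1: descend 11001010 ; hops seen [H0,H2] ; pick H2
  Q 72.58.88.252: descend 0 ; hops seen [H0] ; pick H0
  add 224.166.3.192/28 -> H3 at depth 28
  add 224.128.0.0/10 -> H3 at depth 10
  Q 40.186.142.71: descend 00 ; hops seen [H0] ; pick H0
  add 202.167.207.253/32 -> H2 at depth 32
  Q 224.160.1.227: descend 1110000010100 ; hops seen [H0,H3,H1] ; pick H1
  add 0.0.0.0/0 -> H2 at depth 0
  Q 202.167.207.251: descend 11001010101001111100111111111 ; hops seen [H2,H2,H2] ; pick H2
  add 224.166.3.205/32 -> H1 at depth 32
  del 224.128.0.0/10 (clear depth 10)
  Q 4.232.37.202: descend 000 ; hops seen [H2] ; pick H2
  add 28.48.107.0/24 -> H3 at depth 24
  del 192.0.0.0/4 (clear depth 4)
  Q 202.167.207.8: descend 110010101010011111001111 ; hops seen [H2,H2] ; pick H2
  add 202.0.0.0/8 -> H2 at depth 8
  Q 224.166.3.193: descend 1110000010100110000000111100 ; hops seen [H2,H1,H3] ; pick H3
  add 202.0.0.0/8 -> H1 at depth 8
  add 202.0.0.0/7 -> H0 at depth 7
  Q 155.197.71.242: descend 1 ; hops seen [H2] ; pick H2
  Q 202.0.35.181: descend 11001010 ; hops seen [H2,H0,H1] ; pick H1
  add 0.0.0.0/0 -> H0 at depth 0

== LOOKUPS ==
["H3","H3","H2","H0","H1","H0","H3","H1","H2","H2","H0","H0","H1","H2","H2","H2","H3","H2","H1"]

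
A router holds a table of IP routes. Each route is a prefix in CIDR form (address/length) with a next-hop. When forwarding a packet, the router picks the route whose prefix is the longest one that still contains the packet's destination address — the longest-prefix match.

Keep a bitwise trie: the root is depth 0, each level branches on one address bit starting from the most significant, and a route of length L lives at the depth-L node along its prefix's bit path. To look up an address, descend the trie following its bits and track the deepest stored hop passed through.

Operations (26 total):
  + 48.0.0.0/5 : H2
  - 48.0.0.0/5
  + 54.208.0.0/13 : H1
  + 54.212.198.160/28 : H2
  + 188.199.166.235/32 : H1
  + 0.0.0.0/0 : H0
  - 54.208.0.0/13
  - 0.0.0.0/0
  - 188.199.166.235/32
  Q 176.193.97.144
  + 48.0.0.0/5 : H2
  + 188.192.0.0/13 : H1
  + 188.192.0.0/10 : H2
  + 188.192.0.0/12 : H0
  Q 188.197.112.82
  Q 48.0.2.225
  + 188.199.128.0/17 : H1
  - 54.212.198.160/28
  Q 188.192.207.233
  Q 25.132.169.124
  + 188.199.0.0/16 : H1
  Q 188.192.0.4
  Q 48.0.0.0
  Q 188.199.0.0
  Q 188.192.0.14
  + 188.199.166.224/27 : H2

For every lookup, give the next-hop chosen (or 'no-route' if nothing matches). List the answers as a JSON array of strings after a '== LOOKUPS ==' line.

Process each operation:
  add 48.0.0.0/5 -> H2 at depth 5
  del 48.0.0.0/5 (clear depth 5)
  add 54.208.0.0/13 -> H1 at depth 13
  add 54.212.198.160/28 -> H2 at depth 28
  add 188.199.166.235/32 -> H1 at depth 32
  add 0.0.0.0/0 -> H0 at depth 0
  del 54.208.0.0/13 (clear depth 13)
  del 0.0.0.0/0 (clear depth 0)
  del 188.199.166.235/32 (clear depth 32)
  lookup 176.193.97.144: bits 1011 walk d0:-→d1:-→d2:-→d3:-→d4:- -> no-route
  add 48.0.0.0/5 -> H2 at depth 5
  add 188.192.0.0/13 -> H1 at depth 13
  add 188.192.0.0/10 -> H2 at depth 10
  add 188.192.0.0/12 -> H0 at depth 12
  lookup 188.197.112.82: bits 10111100110001 walk d0:-→d1:-→d2:-→d3:-→d4:-→d5:-→d6:-→d7:-→d8:-→d9:-→d10:H2→d11:-→d12:H0→d13:H1→d14:- -> H1
  lookup 48.0.2.225: bits 00110 walk d0:-→d1:-→d2:-→d3:-→d4:-→d5:H2 -> H2
  add 188.199.128.0/17 -> H1 at depth 17
  del 54.212.198.160/28 (clear depth 28)
  lookup 188.192.207.233: bits 1011110011000 walk d0:-→d1:-→d2:-→d3:-→d4:-→d5:-→d6:-→d7:-→d8:-→d9:-→d10:H2→d11:-→d12:H0→d13:H1 -> H1
  lookup 25.132.169.124: bits 00 walk d0:-→d1:-→d2:- -> no-route
  add 188.199.0.0/16 -> H1 at depth 16
  lookup 188.192.0.4: bits 1011110011000 walk d0:-→d1:-→d2:-→d3:-→d4:-→d5:-→d6:-→d7:-→d8:-→d9:-→d10:H2→d11:-→d12:H0→d13:H1 -> H1
  lookup 48.0.0.0: bits 00110 walk d0:-→d1:-→d2:-→d3:-→d4:-→d5:H2 -> H2
  lookup 188.199.0.0: bits 1011110011000111 walk d0:-→d1:-→d2:-→d3:-→d4:-→d5:-→d6:-→d7:-→d8:-→d9:-→d10:H2→d11:-→d12:H0→d13:H1→d14:-→d15:-→d16:H1 -> H1
  lookup 188.192.0.14: bits 1011110011000 walk d0:-→d1:-→d2:-→d3:-→d4:-→d5:-→d6:-→d7:-→d8:-→d9:-→d10:H2→d11:-→d12:H0→d13:H1 -> H1
  add 188.199.166.224/27 -> H2 at depth 27

== LOOKUPS ==
["no-route","H1","H2","H1","no-route","H1","H2","H1","H1"]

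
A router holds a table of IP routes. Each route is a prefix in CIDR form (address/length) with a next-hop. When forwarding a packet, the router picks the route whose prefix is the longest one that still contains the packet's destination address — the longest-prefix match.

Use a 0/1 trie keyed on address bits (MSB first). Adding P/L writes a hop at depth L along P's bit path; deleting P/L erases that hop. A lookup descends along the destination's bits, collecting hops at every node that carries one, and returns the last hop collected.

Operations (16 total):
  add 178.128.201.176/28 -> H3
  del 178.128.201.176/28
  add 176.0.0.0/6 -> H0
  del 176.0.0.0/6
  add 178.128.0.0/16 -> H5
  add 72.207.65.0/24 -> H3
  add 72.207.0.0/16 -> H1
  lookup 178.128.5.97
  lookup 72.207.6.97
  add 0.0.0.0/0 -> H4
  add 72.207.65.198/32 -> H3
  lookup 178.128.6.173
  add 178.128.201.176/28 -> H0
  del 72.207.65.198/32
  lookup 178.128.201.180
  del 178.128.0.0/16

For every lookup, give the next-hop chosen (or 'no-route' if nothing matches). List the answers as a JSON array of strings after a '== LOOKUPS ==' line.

Apply in order:
  add 178.128.201.176/28 -> H3 at depth 28
  - 178.128.201.176/28 clear@28
  add 176.0.0.0/6 -> H0 at depth 6
  - 176.0.0.0/6 clear@6
  add 178.128.0.0/16 -> H5 at depth 16
  add 72.207.65.0/24 -> H3 at depth 24
  add 72.207.0.0/16 -> H1 at depth 16
  Q 178.128.5.97: descend 1011001010000000 ; hops seen [H5] ; pick H5
  Q 72.207.6.97: descend 01001000110011110 ; hops seen [H1] ; pick H1
  add 0.0.0.0/0 -> H4 at depth 0
  add 72.207.65.198/32 -> H3 at depth 32
  Q 178.128.6.173: descend 1011001010000000 ; hops seen [H4,H5] ; pick H5
  add 178.128.201.176/28 -> H0 at depth 28
  - 72.207.65.198/32 clear@32
  Q 178.128.201.180: descend 1011001010000000110010011011 ; hops seen [H4,H5,H0] ; pick H0
  - 178.128.0.0/16 clear@16

== LOOKUPS ==
["H5","H1","H5","H0"]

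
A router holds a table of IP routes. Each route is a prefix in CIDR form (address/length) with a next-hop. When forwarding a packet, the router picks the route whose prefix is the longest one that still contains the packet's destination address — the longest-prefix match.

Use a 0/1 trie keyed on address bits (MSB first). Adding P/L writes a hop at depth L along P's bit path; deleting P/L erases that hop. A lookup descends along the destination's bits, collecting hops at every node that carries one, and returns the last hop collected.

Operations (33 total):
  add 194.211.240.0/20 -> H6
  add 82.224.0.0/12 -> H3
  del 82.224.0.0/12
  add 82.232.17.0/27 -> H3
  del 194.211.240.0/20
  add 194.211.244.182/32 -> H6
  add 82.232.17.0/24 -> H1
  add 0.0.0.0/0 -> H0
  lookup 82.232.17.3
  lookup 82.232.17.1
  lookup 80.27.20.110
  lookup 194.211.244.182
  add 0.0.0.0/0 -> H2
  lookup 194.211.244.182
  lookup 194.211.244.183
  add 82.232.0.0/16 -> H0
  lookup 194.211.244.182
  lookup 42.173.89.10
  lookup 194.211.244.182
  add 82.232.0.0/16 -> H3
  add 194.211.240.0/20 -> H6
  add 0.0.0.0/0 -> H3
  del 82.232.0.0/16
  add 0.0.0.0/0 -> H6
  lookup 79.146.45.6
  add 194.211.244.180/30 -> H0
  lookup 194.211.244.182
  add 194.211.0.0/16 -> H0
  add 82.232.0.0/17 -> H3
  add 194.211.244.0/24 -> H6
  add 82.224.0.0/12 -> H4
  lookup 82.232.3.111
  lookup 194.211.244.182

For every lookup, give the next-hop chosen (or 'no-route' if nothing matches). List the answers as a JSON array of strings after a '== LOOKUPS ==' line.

Trace:
  + 194.211.240.0/20 (H6) depth=20
  + 82.224.0.0/12 (H3) depth=12
  del 82.224.0.0/12 (clear depth 12)
  + 82.232.17.0/27 (H3) depth=27
  del 194.211.240.0/20 (clear depth 20)
  + 194.211.244.182/32 (H6) depth=32
  + 82.232.17.0/24 (H1) depth=24
  + 0.0.0.0/0 (H0) depth=0
  ? 82.232.17.3  path d0:H0→d1:-→d2:-→d3:-→d4:-→d5:-→d6:-→d7:-→d8:-→d9:-→d10:-→d11:-→d12:-→d13:-→d14:-→d15:-→d16:-→d17:-→d18:-→d19:-→d20:-→d21:-→d22:-→d23:-→d24:H1→d25:-→d26:-→d27:H3  best=H3
  ? 82.232.17.1  path d0:H0→d1:-→d2:-→d3:-→d4:-→d5:-→d6:-→d7:-→d8:-→d9:-→d10:-→d11:-→d12:-→d13:-→d14:-→d15:-→d16:-→d17:-→d18:-→d19:-→d20:-→d21:-→d22:-→d23:-→d24:H1→d25:-→d26:-→d27:H3  best=H3
  ? 80.27.20.110  path d0:H0→d1:-→d2:-→d3:-→d4:-→d5:-→d6:-  best=H0
  ? 194.211.244.182  path d0:H0→d1:-→d2:-→d3:-→d4:-→d5:-→d6:-→d7:-→d8:-→d9:-→d10:-→d11:-→d12:-→d13:-→d14:-→d15:-→d16:-→d17:-→d18:-→d19:-→d20:-→d21:-→d22:-→d23:-→d24:-→d25:-→d26:-→d27:-→d28:-→d29:-→d30:-→d31:-→d32:H6  best=H6
  + 0.0.0.0/0 (H2) depth=0
  ? 194.211.244.182  path d0:H2→d1:-→d2:-→d3:-→d4:-→d5:-→d6:-→d7:-→d8:-→d9:-→d10:-→d11:-→d12:-→d13:-→d14:-→d15:-→d16:-→d17:-→d18:-→d19:-→d20:-→d21:-→d22:-→d23:-→d24:-→d25:-→d26:-→d27:-→d28:-→d29:-→d30:-→d31:-→d32:H6  best=H6
  ? 194.211.244.183  path d0:H2→d1:-→d2:-→d3:-→d4:-→d5:-→d6:-→d7:-→d8:-→d9:-→d10:-→d11:-→d12:-→d13:-→d14:-→d15:-→d16:-→d17:-→d18:-→d19:-→d20:-→d21:-→d22:-→d23:-→d24:-→d25:-→d26:-→d27:-→d28:-→d29:-→d30:-→d31:-  best=H2
  + 82.232.0.0/16 (H0) depth=16
  ? 194.211.244.182  path d0:H2→d1:-→d2:-→d3:-→d4:-→d5:-→d6:-→d7:-→d8:-→d9:-→d10:-→d11:-→d12:-→d13:-→d14:-→d15:-→d16:-→d17:-→d18:-→d19:-→d20:-→d21:-→d22:-→d23:-→d24:-→d25:-→d26:-→d27:-→d28:-→d29:-→d30:-→d31:-→d32:H6  best=H6
  ? 42.173.89.10  path d0:H2→d1:-  best=H2
  ? 194.211.244.182  path d0:H2→d1:-→d2:-→d3:-→d4:-→d5:-→d6:-→d7:-→d8:-→d9:-→d10:-→d11:-→d12:-→d13:-→d14:-→d15:-→d16:-→d17:-→d18:-→d19:-→d20:-→d21:-→d22:-→d23:-→d24:-→d25:-→d26:-→d27:-→d28:-→d29:-→d30:-→d31:-→d32:H6  best=H6
  + 82.232.0.0/16 (H3) depth=16
  + 194.211.240.0/20 (H6) depth=20
  + 0.0.0.0/0 (H3) depth=0
  del 82.232.0.0/16 (clear depth 16)
  + 0.0.0.0/0 (H6) depth=0
  ? 79.146.45.6  path d0:H6→d1:-→d2:-→d3:-  best=H6
  + 194.211.244.180/30 (H0) depth=30
  ? 194.211.244.182  path d0:H6→d1:-→d2:-→d3:-→d4:-→d5:-→d6:-→d7:-→d8:-→d9:-→d10:-→d11:-→d12:-→d13:-→d14:-→d15:-→d16:-→d17:-→d18:-→d19:-→d20:H6→d21:-→d22:-→d23:-→d24:-→d25:-→d26:-→d27:-→d28:-→d29:-→d30:H0→d31:-→d32:H6  best=H6
  + 194.211.0.0/16 (H0) depth=16
  + 82.232.0.0/17 (H3) depth=17
  + 194.211.244.0/24 (H6) depth=24
  + 82.224.0.0/12 (H4) depth=12
  ? 82.232.3.111  path d0:H6→d1:-→d2:-→d3:-→d4:-→d5:-→d6:-→d7:-→d8:-→d9:-→d10:-→d11:-→d12:H4→d13:-→d14:-→d15:-→d16:-→d17:H3→d18:-→d19:-  best=H3
  ? 194.211.244.182  path d0:H6→d1:-→d2:-→d3:-→d4:-→d5:-→d6:-→d7:-→d8:-→d9:-→d10:-→d11:-→d12:-→d13:-→d14:-→d15:-→d16:H0→d17:-→d18:-→d19:-→d20:H6→d21:-→d22:-→d23:-→d24:H6→d25:-→d26:-→d27:-→d28:-→d29:-→d30:H0→d31:-→d32:H6  best=H6

== LOOKUPS ==
["H3","H3","H0","H6","H6","H2","H6","H2","H6","H6","H6","H3","H6"]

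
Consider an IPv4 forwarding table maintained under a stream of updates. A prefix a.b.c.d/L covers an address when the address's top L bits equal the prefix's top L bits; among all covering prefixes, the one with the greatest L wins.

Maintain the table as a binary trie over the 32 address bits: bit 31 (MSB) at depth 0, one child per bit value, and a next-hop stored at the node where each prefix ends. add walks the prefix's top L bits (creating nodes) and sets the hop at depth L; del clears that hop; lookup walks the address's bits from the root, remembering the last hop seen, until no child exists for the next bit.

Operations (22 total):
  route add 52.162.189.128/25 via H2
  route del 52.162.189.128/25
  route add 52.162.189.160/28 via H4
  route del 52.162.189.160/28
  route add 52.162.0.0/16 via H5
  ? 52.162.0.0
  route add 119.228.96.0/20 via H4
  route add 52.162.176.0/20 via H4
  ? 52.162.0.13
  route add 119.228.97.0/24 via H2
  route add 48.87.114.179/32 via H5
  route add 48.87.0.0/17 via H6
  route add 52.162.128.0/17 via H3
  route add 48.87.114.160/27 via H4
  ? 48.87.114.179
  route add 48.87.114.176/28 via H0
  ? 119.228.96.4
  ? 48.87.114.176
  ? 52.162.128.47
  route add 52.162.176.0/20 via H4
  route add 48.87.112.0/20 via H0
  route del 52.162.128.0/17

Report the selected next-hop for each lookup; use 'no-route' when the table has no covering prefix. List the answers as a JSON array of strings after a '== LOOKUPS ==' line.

Apply in order:
  add 52.162.189.128/25 -> H2 at depth 25
  del 52.162.189.128/25 (clear depth 25)
  add 52.162.189.160/28 -> H4 at depth 28
  del 52.162.189.160/28 (clear depth 28)
  add 52.162.0.0/16 -> H5 at depth 16
  Q 52.162.0.0: descend 0011010010100010 ; hops seen [H5] ; pick H5
  add 119.228.96.0/20 -> H4 at depth 20
  add 52.162.176.0/20 -> H4 at depth 20
  Q 52.162.0.13: descend 0011010010100010 ; hops seen [H5] ; pick H5
  add 119.228.97.0/24 -> H2 at depth 24
  add 48.87.114.179/32 -> H5 at depth 32
  add 48.87.0.0/17 -> H6 at depth 17
  add 52.162.128.0/17 -> H3 at depth 17
  add 48.87.114.160/27 -> H4 at depth 27
  Q 48.87.114.179: descend 00110000010101110111001010110011 ; hops seen [H6,H4,H5] ; pick H5
  add 48.87.114.176/28 -> H0 at depth 28
  Q 119.228.96.4: descend 01110111111001000110000 ; hops seen [H4] ; pick H4
  Q 48.87.114.176: descend 001100000101011101110010101100 ; hops seen [H6,H4,H0] ; pick H0
  Q 52.162.128.47: descend 001101001010001010 ; hops seen [H5,H3] ; pick H3
  add 52.162.176.0/20 -> H4 at depth 20
  add 48.87.112.0/20 -> H0 at depth 20
  del 52.162.128.0/17 (clear depth 17)

== LOOKUPS ==
["H5","H5","H5","H4","H0","H3"]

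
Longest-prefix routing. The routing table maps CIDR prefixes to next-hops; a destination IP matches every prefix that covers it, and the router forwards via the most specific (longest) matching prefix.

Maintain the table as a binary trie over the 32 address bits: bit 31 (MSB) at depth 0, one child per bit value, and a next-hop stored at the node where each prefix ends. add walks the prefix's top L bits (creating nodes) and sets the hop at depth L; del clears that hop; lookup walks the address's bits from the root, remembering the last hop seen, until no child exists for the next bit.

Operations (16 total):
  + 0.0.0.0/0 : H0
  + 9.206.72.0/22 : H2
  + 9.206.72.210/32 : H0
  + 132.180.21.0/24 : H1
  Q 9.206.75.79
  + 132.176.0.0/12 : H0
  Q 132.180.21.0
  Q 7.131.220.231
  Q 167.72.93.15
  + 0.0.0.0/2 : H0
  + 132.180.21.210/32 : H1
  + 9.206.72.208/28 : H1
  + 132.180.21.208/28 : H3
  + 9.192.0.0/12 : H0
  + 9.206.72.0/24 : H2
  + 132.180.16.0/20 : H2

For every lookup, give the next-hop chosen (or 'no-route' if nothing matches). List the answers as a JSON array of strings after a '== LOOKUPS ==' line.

Process each operation:
  + 0.0.0.0/0 (H0) depth=0
  + 9.206.72.0/22 (H2) depth=22
  + 9.206.72.210/32 (H0) depth=32
  + 132.180.21.0/24 (H1) depth=24
  lookup 9.206.75.79: bits 0000100111001110010010 walk d0:H0→d1:-→d2:-→d3:-→d4:-→d5:-→d6:-→d7:-→d8:-→d9:-→d10:-→d11:-→d12:-→d13:-→d14:-→d15:-→d16:-→d17:-→d18:-→d19:-→d20:-→d21:-→d22:H2 -> H2
  + 132.176.0.0/12 (H0) depth=12
  lookup 132.180.21.0: bits 100001001011010000010101 walk d0:H0→d1:-→d2:-→d3:-→d4:-→d5:-→d6:-→d7:-→d8:-→d9:-→d10:-→d11:-→d12:H0→d13:-→d14:-→d15:-→d16:-→d17:-→d18:-→d19:-→d20:-→d21:-→d22:-→d23:-→d24:H1 -> H1
  lookup 7.131.220.231: bits 0000 walk d0:H0→d1:-→d2:-→d3:-→d4:- -> H0
  lookup 167.72.93.15: bits 10 walk d0:H0→d1:-→d2:- -> H0
  + 0.0.0.0/2 (H0) depth=2
  + 132.180.21.210/32 (H1) depth=32
  + 9.206.72.208/28 (H1) depth=28
  + 132.180.21.208/28 (H3) depth=28
  + 9.192.0.0/12 (H0) depth=12
  + 9.206.72.0/24 (H2) depth=24
  + 132.180.16.0/20 (H2) depth=20

== LOOKUPS ==
["H2","H1","H0","H0"]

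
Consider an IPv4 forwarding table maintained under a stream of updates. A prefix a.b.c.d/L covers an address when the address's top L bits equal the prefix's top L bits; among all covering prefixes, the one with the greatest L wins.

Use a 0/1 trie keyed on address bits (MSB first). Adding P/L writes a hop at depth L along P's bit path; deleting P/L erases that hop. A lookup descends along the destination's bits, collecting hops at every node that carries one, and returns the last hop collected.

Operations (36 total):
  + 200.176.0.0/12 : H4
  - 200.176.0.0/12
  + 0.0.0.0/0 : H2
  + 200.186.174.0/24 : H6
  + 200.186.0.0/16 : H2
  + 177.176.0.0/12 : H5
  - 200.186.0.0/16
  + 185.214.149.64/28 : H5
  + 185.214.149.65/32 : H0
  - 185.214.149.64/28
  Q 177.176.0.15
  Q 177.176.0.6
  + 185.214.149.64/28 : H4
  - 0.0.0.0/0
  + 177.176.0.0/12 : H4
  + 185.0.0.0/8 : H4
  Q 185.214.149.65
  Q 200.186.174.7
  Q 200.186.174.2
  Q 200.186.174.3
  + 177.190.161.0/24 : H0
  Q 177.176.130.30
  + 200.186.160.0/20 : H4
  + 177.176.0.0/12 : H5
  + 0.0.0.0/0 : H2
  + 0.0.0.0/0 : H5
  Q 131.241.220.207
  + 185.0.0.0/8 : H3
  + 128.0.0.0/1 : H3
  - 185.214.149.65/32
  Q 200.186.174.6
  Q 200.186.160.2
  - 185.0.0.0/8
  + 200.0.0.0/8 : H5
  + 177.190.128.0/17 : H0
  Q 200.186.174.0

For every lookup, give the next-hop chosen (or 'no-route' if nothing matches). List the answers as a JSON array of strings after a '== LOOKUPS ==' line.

Trace:
  + 200.176.0.0/12 (H4) depth=12
  del 200.176.0.0/12 (clear depth 12)
  + 0.0.0.0/0 (H2) depth=0
  + 200.186.174.0/24 (H6) depth=24
  + 200.186.0.0/16 (H2) depth=16
  + 177.176.0.0/12 (H5) depth=12
  del 200.186.0.0/16 (clear depth 16)
  + 185.214.149.64/28 (H5) depth=28
  + 185.214.149.65/32 (H0) depth=32
  del 185.214.149.64/28 (clear depth 28)
  Q 177.176.0.15: descend 101100011011 ; hops seen [H2,H5] ; pick H5
  Q 177.176.0.6: descend 101100011011 ; hops seen [H2,H5] ; pick H5
  + 185.214.149.64/28 (H4) depth=28
  del 0.0.0.0/0 (clear depth 0)
  + 177.176.0.0/12 (H4) depth=12
  + 185.0.0.0/8 (H4) depth=8
  Q 185.214.149.65: descend 10111001110101101001010101000001 ; hops seen [H4,H4,H0] ; pick H0
  Q 200.186.174.7: descend 110010001011101010101110 ; hops seen [H6] ; pick H6
  Q 200.186.174.2: descend 110010001011101010101110 ; hops seen [H6] ; pick H6
  Q 200.186.174.3: descend 110010001011101010101110 ; hops seen [H6] ; pick H6
  + 177.190.161.0/24 (H0) depth=24
  Q 177.176.130.30: descend 101100011011 ; hops seen [H4] ; pick H4
  + 200.186.160.0/20 (H4) depth=20
  + 177.176.0.0/12 (H5) depth=12
  + 0.0.0.0/0 (H2) depth=0
  + 0.0.0.0/0 (H5) depth=0
  Q 131.241.220.207: descend 10 ; hops seen [H5] ; pick H5
  + 185.0.0.0/8 (H3) depth=8
  + 128.0.0.0/1 (H3) depth=1
  del 185.214.149.65/32 (clear depth 32)
  Q 200.186.174.6: descend 110010001011101010101110 ; hops seen [H5,H3,H4,H6] ; pick H6
  Q 200.186.160.2: descend 11001000101110101010 ; hops seen [H5,H3,H4] ; pick H4
  del 185.0.0.0/8 (clear depth 8)
  + 200.0.0.0/8 (H5) depth=8
  + 177.190.128.0/17 (H0) depth=17
  Q 200.186.174.0: descend 110010001011101010101110 ; hops seen [H5,H3,H5,H4,H6] ; pick H6

== LOOKUPS ==
["H5","H5","H0","H6","H6","H6","H4","H5","H6","H4","H6"]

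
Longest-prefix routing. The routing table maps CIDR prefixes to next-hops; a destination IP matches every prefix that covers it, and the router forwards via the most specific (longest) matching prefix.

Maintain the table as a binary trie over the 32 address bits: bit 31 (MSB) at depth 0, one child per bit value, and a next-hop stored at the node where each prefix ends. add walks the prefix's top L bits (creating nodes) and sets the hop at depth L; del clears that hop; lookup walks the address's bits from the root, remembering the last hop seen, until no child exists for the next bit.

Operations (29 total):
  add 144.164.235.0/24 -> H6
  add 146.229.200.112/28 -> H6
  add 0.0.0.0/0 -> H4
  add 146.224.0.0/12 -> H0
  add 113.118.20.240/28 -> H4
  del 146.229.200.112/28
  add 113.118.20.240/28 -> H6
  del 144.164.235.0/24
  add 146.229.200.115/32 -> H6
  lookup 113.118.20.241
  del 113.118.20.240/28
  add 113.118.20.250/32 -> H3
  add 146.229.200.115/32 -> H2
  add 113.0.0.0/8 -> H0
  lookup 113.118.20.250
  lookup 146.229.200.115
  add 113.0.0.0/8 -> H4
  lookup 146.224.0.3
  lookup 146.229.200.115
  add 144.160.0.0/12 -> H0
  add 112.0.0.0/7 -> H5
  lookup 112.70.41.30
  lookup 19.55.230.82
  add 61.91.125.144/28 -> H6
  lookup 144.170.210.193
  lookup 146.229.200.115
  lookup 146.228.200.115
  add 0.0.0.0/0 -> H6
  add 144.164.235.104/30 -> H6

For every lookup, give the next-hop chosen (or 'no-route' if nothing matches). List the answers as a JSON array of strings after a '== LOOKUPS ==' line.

Trace:
  add 144.164.235.0/24 -> H6 at depth 24
  add 146.229.200.112/28 -> H6 at depth 28
  add 0.0.0.0/0 -> H4 at depth 0
  add 146.224.0.0/12 -> H0 at depth 12
  add 113.118.20.240/28 -> H4 at depth 28
  - 146.229.200.112/28 clear@28
  add 113.118.20.240/28 -> H6 at depth 28
  - 144.164.235.0/24 clear@24
  add 146.229.200.115/32 -> H6 at depth 32
  lookup 113.118.20.241: bits 0111000101110110000101001111 walk d0:H4→d1:-→d2:-→d3:-→d4:-→d5:-→d6:-→d7:-→d8:-→d9:-→d10:-→d11:-→d12:-→d13:-→d14:-→d15:-→d16:-→d17:-→d18:-→d19:-→d20:-→d21:-→d22:-→d23:-→d24:-→d25:-→d26:-→d27:-→d28:H6 -> H6
  - 113.118.20.240/28 clear@28
  add 113.118.20.250/32 -> H3 at depth 32
  add 146.229.200.115/32 -> H2 at depth 32
  add 113.0.0.0/8 -> H0 at depth 8
  lookup 113.118.20.250: bits 01110001011101100001010011111010 walk d0:H4→d1:-→d2:-→d3:-→d4:-→d5:-→d6:-→d7:-→d8:H0→d9:-→d10:-→d11:-→d12:-→d13:-→d14:-→d15:-→d16:-→d17:-→d18:-→d19:-→d20:-→d21:-→d22:-→d23:-→d24:-→d25:-→d26:-→d27:-→d28:-→d29:-→d30:-→d31:-→d32:H3 -> H3
  lookup 146.229.200.115: bits 10010010111001011100100001110011 walk d0:H4→d1:-→d2:-→d3:-→d4:-→d5:-→d6:-→d7:-→d8:-→d9:-→d10:-→d11:-→d12:H0→d13:-→d14:-→d15:-→d16:-→d17:-→d18:-→d19:-→d20:-→d21:-→d22:-→d23:-→d24:-→d25:-→d26:-→d27:-→d28:-→d29:-→d30:-→d31:-→d32:H2 -> H2
  add 113.0.0.0/8 -> H4 at depth 8
  lookup 146.224.0.3: bits 1001001011100 walk d0:H4→d1:-→d2:-→d3:-→d4:-→d5:-→d6:-→d7:-→d8:-→d9:-→d10:-→d11:-→d12:H0→d13:- -> H0
  lookup 146.229.200.115: bits 10010010111001011100100001110011 walk d0:H4→d1:-→d2:-→d3:-→d4:-→d5:-→d6:-→d7:-→d8:-→d9:-→d10:-→d11:-→d12:H0→d13:-→d14:-→d15:-→d16:-→d17:-→d18:-→d19:-→d20:-→d21:-→d22:-→d23:-→d24:-→d25:-→d26:-→d27:-→d28:-→d29:-→d30:-→d31:-→d32:H2 -> H2
  add 144.160.0.0/12 -> H0 at depth 12
  add 112.0.0.0/7 -> H5 at depth 7
  lookup 112.70.41.30: bits 0111000 walk d0:H4→d1:-→d2:-→d3:-→d4:-→d5:-→d6:-→d7:H5 -> H5
  lookup 19.55.230.82: bits 0 walk d0:H4→d1:- -> H4
  add 61.91.125.144/28 -> H6 at depth 28
  lookup 144.170.210.193: bits 100100001010 walk d0:H4→d1:-→d2:-→d3:-→d4:-→d5:-→d6:-→d7:-→d8:-→d9:-→d10:-→d11:-→d12:H0 -> H0
  lookup 146.229.200.115: bits 10010010111001011100100001110011 walk d0:H4→d1:-→d2:-→d3:-→d4:-→d5:-→d6:-→d7:-→d8:-→d9:-→d10:-→d11:-→d12:H0→d13:-→d14:-→d15:-→d16:-→d17:-→d18:-→d19:-→d20:-→d21:-→d22:-→d23:-→d24:-→d25:-→d26:-→d27:-→d28:-→d29:-→d30:-→d31:-→d32:H2 -> H2
  lookup 146.228.200.115: bits 100100101110010 walk d0:H4→d1:-→d2:-→d3:-→d4:-→d5:-→d6:-→d7:-→d8:-→d9:-→d10:-→d11:-→d12:H0→d13:-→d14:-→d15:- -> H0
  add 0.0.0.0/0 -> H6 at depth 0
  add 144.164.235.104/30 -> H6 at depth 30

== LOOKUPS ==
["H6","H3","H2","H0","H2","H5","H4","H0","H2","H0"]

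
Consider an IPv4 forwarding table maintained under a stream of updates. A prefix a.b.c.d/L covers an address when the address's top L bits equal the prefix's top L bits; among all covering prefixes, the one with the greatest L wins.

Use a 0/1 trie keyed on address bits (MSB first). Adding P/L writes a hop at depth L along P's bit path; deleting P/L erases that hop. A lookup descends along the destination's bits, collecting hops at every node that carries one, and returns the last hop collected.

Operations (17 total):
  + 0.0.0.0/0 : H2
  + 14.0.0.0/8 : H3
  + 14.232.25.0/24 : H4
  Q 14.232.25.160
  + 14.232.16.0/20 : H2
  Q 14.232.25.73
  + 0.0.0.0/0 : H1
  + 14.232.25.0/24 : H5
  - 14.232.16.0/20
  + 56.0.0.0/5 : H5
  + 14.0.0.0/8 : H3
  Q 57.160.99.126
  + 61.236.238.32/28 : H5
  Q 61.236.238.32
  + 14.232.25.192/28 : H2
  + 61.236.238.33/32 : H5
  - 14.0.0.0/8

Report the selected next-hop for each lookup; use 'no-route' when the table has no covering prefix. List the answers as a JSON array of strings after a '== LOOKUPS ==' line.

Apply in order:
  add 0.0.0.0/0 -> H2 at depth 0
  add 14.0.0.0/8 -> H3 at depth 8
  add 14.232.25.0/24 -> H4 at depth 24
  lookup 14.232.25.160: bits 000011101110100000011001 walk d0:H2→d1:-→d2:-→d3:-→d4:-→d5:-→d6:-→d7:-→d8:H3→d9:-→d10:-→d11:-→d12:-→d13:-→d14:-→d15:-→d16:-→d17:-→d18:-→d19:-→d20:-→d21:-→d22:-→d23:-→d24:H4 -> H4
  add 14.232.16.0/20 -> H2 at depth 20
  lookup 14.232.25.73: bits 000011101110100000011001 walk d0:H2→d1:-→d2:-→d3:-→d4:-→d5:-→d6:-→d7:-→d8:H3→d9:-→d10:-→d11:-→d12:-→d13:-→d14:-→d15:-→d16:-→d17:-→d18:-→d19:-→d20:H2→d21:-→d22:-→d23:-→d24:H4 -> H4
  add 0.0.0.0/0 -> H1 at depth 0
  add 14.232.25.0/24 -> H5 at depth 24
  del 14.232.16.0/20 (clear depth 20)
  add 56.0.0.0/5 -> H5 at depth 5
  add 14.0.0.0/8 -> H3 at depth 8
  lookup 57.160.99.126: bits 00111 walk d0:H1→d1:-→d2:-→d3:-→d4:-→d5:H5 -> H5
  add 61.236.238.32/28 -> H5 at depth 28
  lookup 61.236.238.32: bits 0011110111101100111011100010 walk d0:H1→d1:-→d2:-→d3:-→d4:-→d5:H5→d6:-→d7:-→d8:-→d9:-→d10:-→d11:-→d12:-→d13:-→d14:-→d15:-→d16:-→d17:-→d18:-→d19:-→d20:-→d21:-→d22:-→d23:-→d24:-→d25:-→d26:-→d27:-→d28:H5 -> H5
  add 14.232.25.192/28 -> H2 at depth 28
  add 61.236.238.33/32 -> H5 at depth 32
  del 14.0.0.0/8 (clear depth 8)

== LOOKUPS ==
["H4","H4","H5","H5"]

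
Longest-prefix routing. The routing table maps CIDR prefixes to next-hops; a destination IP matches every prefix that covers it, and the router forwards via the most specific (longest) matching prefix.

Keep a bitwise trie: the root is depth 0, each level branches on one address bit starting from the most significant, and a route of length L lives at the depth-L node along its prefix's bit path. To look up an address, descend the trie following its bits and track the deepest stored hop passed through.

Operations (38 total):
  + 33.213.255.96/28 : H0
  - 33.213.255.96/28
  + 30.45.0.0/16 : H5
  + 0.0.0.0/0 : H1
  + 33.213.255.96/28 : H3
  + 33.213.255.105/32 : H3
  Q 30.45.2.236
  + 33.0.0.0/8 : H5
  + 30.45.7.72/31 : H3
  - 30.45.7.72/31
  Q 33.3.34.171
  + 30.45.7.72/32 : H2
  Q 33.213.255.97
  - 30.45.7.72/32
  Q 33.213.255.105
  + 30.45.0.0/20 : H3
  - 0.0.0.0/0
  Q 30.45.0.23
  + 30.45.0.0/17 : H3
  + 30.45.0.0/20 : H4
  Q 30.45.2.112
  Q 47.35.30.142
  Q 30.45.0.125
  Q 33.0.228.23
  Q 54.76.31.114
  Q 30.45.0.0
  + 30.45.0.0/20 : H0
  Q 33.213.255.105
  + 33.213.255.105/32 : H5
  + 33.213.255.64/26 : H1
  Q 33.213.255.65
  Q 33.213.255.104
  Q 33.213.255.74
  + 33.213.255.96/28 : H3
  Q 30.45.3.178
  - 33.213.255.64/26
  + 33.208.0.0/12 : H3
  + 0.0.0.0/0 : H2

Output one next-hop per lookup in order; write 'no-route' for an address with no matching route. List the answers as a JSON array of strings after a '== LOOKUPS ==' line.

Process each operation:
  + 33.213.255.96/28 (H0) depth=28
  - 33.213.255.96/28 clear@28
  + 30.45.0.0/16 (H5) depth=16
  + 0.0.0.0/0 (H1) depth=0
  + 33.213.255.96/28 (H3) depth=28
  + 33.213.255.105/32 (H3) depth=32
  Q 30.45.2.236: descend 0001111000101101 ; hops seen [H1,H5] ; pick H5
  + 33.0.0.0/8 (H5) depth=8
  + 30.45.7.72/31 (H3) depth=31
  - 30.45.7.72/31 clear@31
  Q 33.3.34.171: descend 00100001 ; hops seen [H1,H5] ; pick H5
  + 30.45.7.72/32 (H2) depth=32
  Q 33.213.255.97: descend 0010000111010101111111110110 ; hops seen [H1,H5,H3] ; pick H3
  - 30.45.7.72/32 clear@32
  Q 33.213.255.105: descend 00100001110101011111111101101001 ; hops seen [H1,H5,H3,H3] ; pick H3
  + 30.45.0.0/20 (H3) depth=20
  - 0.0.0.0/0 clear@0
  Q 30.45.0.23: descend 000111100010110100000 ; hops seen [H5,H3] ; pick H3
  + 30.45.0.0/17 (H3) depth=17
  + 30.45.0.0/20 (H4) depth=20
  Q 30.45.2.112: descend 000111100010110100000 ; hops seen [H5,H3,H4] ; pick H4
  Q 47.35.30.142: descend 0010 ; hops seen [∅] ; pick no-route
  Q 30.45.0.125: descend 000111100010110100000 ; hops seen [H5,H3,H4] ; pick H4
  Q 33.0.228.23: descend 00100001 ; hops seen [H5] ; pick H5
  Q 54.76.31.114: descend 001 ; hops seen [∅] ; pick no-route
  Q 30.45.0.0: descend 000111100010110100000 ; hops seen [H5,H3,H4] ; pick H4
  + 30.45.0.0/20 (H0) depth=20
  Q 33.213.255.105: descend 00100001110101011111111101101001 ; hops seen [H5,H3,H3] ; pick H3
  + 33.213.255.105/32 (H5) depth=32
  + 33.213.255.64/26 (H1) depth=26
  Q 33.213.255.65: descend 00100001110101011111111101 ; hops seen [H5,H1] ; pick H1
  Q 33.213.255.104: descend 0010000111010101111111110110100 ; hops seen [H5,H1,H3] ; pick H3
  Q 33.213.255.74: descend 00100001110101011111111101 ; hops seen [H5,H1] ; pick H1
  + 33.213.255.96/28 (H3) depth=28
  Q 30.45.3.178: descend 000111100010110100000 ; hops seen [H5,H3,H0] ; pick H0
  - 33.213.255.64/26 clear@26
  + 33.208.0.0/12 (H3) depth=12
  + 0.0.0.0/0 (H2) depth=0

== LOOKUPS ==
["H5","H5","H3","H3","H3","H4","no-route","H4","H5","no-route","H4","H3","H1","H3","H1","H0"]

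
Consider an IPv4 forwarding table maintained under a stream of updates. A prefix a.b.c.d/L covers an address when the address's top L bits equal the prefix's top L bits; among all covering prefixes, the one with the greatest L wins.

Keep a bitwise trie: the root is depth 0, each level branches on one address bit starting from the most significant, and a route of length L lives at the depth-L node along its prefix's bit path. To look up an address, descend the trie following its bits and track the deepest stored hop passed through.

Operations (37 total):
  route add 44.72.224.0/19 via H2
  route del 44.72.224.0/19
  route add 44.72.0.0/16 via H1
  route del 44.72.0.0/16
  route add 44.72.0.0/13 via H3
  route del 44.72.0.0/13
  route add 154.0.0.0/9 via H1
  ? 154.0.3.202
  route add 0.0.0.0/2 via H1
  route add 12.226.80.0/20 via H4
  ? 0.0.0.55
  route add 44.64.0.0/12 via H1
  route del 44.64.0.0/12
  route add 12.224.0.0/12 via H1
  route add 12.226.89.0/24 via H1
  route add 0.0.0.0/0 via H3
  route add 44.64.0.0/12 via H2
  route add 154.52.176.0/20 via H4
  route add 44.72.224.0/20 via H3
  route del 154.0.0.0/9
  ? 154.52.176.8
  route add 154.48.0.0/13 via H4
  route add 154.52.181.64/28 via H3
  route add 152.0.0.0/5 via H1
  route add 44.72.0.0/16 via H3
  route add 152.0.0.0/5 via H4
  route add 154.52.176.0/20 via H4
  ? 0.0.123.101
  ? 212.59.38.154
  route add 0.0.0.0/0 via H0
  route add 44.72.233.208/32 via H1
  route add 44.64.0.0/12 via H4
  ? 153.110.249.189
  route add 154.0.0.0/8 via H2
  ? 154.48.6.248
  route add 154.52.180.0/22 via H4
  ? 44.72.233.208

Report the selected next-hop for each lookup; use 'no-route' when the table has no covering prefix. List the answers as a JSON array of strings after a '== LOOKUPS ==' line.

Process each operation:
  + 44.72.224.0/19 (H2) depth=19
  - 44.72.224.0/19 clear@19
  + 44.72.0.0/16 (H1) depth=16
  - 44.72.0.0/16 clear@16
  + 44.72.0.0/13 (H3) depth=13
  - 44.72.0.0/13 clear@13
  + 154.0.0.0/9 (H1) depth=9
  Q 154.0.3.202: descend 100110100 ; hops seen [H1] ; pick H1
  + 0.0.0.0/2 (H1) depth=2
  + 12.226.80.0/20 (H4) depth=20
  Q 0.0.0.55: descend 0000 ; hops seen [H1] ; pick H1
  + 44.64.0.0/12 (H1) depth=12
  - 44.64.0.0/12 clear@12
  + 12.224.0.0/12 (H1) depth=12
  + 12.226.89.0/24 (H1) depth=24
  + 0.0.0.0/0 (H3) depth=0
  + 44.64.0.0/12 (H2) depth=12
  + 154.52.176.0/20 (H4) depth=20
  + 44.72.224.0/20 (H3) depth=20
  - 154.0.0.0/9 clear@9
  Q 154.52.176.8: descend 10011010001101001011 ; hops seen [H3,H4] ; pick H4
  + 154.48.0.0/13 (H4) depth=13
  + 154.52.181.64/28 (H3) depth=28
  + 152.0.0.0/5 (H1) depth=5
  + 44.72.0.0/16 (H3) depth=16
  + 152.0.0.0/5 (H4) depth=5
  + 154.52.176.0/20 (H4) depth=20
  Q 0.0.123.101: descend 0000 ; hops seen [H3,H1] ; pick H1
  Q 212.59.38.154: descend 1 ; hops seen [H3] ; pick H3
  + 0.0.0.0/0 (H0) depth=0
  + 44.72.233.208/32 (H1) depth=32
  + 44.64.0.0/12 (H4) depth=12
  Q 153.110.249.189: descend 100110 ; hops seen [H0,H4] ; pick H4
  + 154.0.0.0/8 (H2) depth=8
  Q 154.48.6.248: descend 1001101000110 ; hops seen [H0,H4,H2,H4] ; pick H4
  + 154.52.180.0/22 (H4) depth=22
  Q 44.72.233.208: descend 00101100010010001110100111010000 ; hops seen [H0,H1,H4,H3,H3,H1] ; pick H1

== LOOKUPS ==
["H1","H1","H4","H1","H3","H4","H4","H1"]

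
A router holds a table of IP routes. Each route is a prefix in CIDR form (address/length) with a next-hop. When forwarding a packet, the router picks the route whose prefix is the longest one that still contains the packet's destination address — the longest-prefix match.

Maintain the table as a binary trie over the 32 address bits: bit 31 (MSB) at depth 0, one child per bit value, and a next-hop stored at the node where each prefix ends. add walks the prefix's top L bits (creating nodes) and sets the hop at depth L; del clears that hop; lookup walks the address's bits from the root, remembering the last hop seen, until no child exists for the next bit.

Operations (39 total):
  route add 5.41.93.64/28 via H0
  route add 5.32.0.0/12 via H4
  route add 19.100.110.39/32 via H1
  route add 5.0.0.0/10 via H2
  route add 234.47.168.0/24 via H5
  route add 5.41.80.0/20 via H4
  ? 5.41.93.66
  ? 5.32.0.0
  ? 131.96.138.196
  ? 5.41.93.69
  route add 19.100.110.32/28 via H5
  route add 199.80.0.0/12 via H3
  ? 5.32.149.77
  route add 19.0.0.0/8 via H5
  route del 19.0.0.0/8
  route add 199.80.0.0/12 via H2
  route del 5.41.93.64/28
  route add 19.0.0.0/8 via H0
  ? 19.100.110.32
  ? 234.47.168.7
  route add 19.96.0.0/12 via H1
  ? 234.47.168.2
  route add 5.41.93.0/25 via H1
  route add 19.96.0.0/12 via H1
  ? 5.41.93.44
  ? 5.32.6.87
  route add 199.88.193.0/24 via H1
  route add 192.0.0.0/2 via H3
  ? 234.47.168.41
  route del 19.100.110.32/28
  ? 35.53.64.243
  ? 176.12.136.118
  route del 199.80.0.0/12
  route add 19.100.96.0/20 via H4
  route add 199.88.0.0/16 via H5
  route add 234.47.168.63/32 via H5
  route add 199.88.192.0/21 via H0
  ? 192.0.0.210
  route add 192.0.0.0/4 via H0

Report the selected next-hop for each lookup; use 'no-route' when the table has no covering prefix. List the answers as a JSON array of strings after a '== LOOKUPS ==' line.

Apply in order:
  add 5.41.93.64/28 -> H0 at depth 28
  add 5.32.0.0/12 -> H4 at depth 12
  add 19.100.110.39/32 -> H1 at depth 32
  add 5.0.0.0/10 -> H2 at depth 10
  add 234.47.168.0/24 -> H5 at depth 24
  add 5.41.80.0/20 -> H4 at depth 20
  lookup 5.41.93.66: bits 0000010100101001010111010100 walk d0:-→d1:-→d2:-→d3:-→d4:-→d5:-→d6:-→d7:-→d8:-→d9:-→d10:H2→d11:-→d12:H4→d13:-→d14:-→d15:-→d16:-→d17:-→d18:-→d19:-→d20:H4→d21:-→d22:-→d23:-→d24:-→d25:-→d26:-→d27:-→d28:H0 -> H0
  lookup 5.32.0.0: bits 000001010010 walk d0:-→d1:-→d2:-→d3:-→d4:-→d5:-→d6:-→d7:-→d8:-→d9:-→d10:H2→d11:-→d12:H4 -> H4
  lookup 131.96.138.196: bits 1 walk d0:-→d1:- -> no-route
  lookup 5.41.93.69: bits 0000010100101001010111010100 walk d0:-→d1:-→d2:-→d3:-→d4:-→d5:-→d6:-→d7:-→d8:-→d9:-→d10:H2→d11:-→d12:H4→d13:-→d14:-→d15:-→d16:-→d17:-→d18:-→d19:-→d20:H4→d21:-→d22:-→d23:-→d24:-→d25:-→d26:-→d27:-→d28:H0 -> H0
  add 19.100.110.32/28 -> H5 at depth 28
  add 199.80.0.0/12 -> H3 at depth 12
  lookup 5.32.149.77: bits 000001010010 walk d0:-→d1:-→d2:-→d3:-→d4:-→d5:-→d6:-→d7:-→d8:-→d9:-→d10:H2→d11:-→d12:H4 -> H4
  add 19.0.0.0/8 -> H5 at depth 8
  - 19.0.0.0/8 clear@8
  add 199.80.0.0/12 -> H2 at depth 12
  - 5.41.93.64/28 clear@28
  add 19.0.0.0/8 -> H0 at depth 8
  lookup 19.100.110.32: bits 00010011011001000110111000100 walk d0:-→d1:-→d2:-→d3:-→d4:-→d5:-→d6:-→d7:-→d8:H0→d9:-→d10:-→d11:-→d12:-→d13:-→d14:-→d15:-→d16:-→d17:-→d18:-→d19:-→d20:-→d21:-→d22:-→d23:-→d24:-→d25:-→d26:-→d27:-→d28:H5→d29:- -> H5
  lookup 234.47.168.7: bits 111010100010111110101000 walk d0:-→d1:-→d2:-→d3:-→d4:-→d5:-→d6:-→d7:-→d8:-→d9:-→d10:-→d11:-→d12:-→d13:-→d14:-→d15:-→d16:-→d17:-→d18:-→d19:-→d20:-→d21:-→d22:-→d23:-→d24:H5 -> H5
  add 19.96.0.0/12 -> H1 at depth 12
  lookup 234.47.168.2: bits 111010100010111110101000 walk d0:-→d1:-→d2:-→d3:-→d4:-→d5:-→d6:-→d7:-→d8:-→d9:-→d10:-→d11:-→d12:-→d13:-→d14:-→d15:-→d16:-→d17:-→d18:-→d19:-→d20:-→d21:-→d22:-→d23:-→d24:H5 -> H5
  add 5.41.93.0/25 -> H1 at depth 25
  add 19.96.0.0/12 -> H1 at depth 12
  lookup 5.41.93.44: bits 0000010100101001010111010 walk d0:-→d1:-→d2:-→d3:-→d4:-→d5:-→d6:-→d7:-→d8:-→d9:-→d10:H2→d11:-→d12:H4→d13:-→d14:-→d15:-→d16:-→d17:-→d18:-→d19:-→d20:H4→d21:-→d22:-→d23:-→d24:-→d25:H1 -> H1
  lookup 5.32.6.87: bits 000001010010 walk d0:-→d1:-→d2:-→d3:-→d4:-→d5:-→d6:-→d7:-→d8:-→d9:-→d10:H2→d11:-→d12:H4 -> H4
  add 199.88.193.0/24 -> H1 at depth 24
  add 192.0.0.0/2 -> H3 at depth 2
  lookup 234.47.168.41: bits 111010100010111110101000 walk d0:-→d1:-→d2:H3→d3:-→d4:-→d5:-→d6:-→d7:-→d8:-→d9:-→d10:-→d11:-→d12:-→d13:-→d14:-→d15:-→d16:-→d17:-→d18:-→d19:-→d20:-→d21:-→d22:-→d23:-→d24:H5 -> H5
  - 19.100.110.32/28 clear@28
  lookup 35.53.64.243: bits 00 walk d0:-→d1:-→d2:- -> no-route
  lookup 176.12.136.118: bits 1 walk d0:-→d1:- -> no-route
  - 199.80.0.0/12 clear@12
  add 19.100.96.0/20 -> H4 at depth 20
  add 199.88.0.0/16 -> H5 at depth 16
  add 234.47.168.63/32 -> H5 at depth 32
  add 199.88.192.0/21 -> H0 at depth 21
  lookup 192.0.0.210: bits 11000 walk d0:-→d1:-→d2:H3→d3:-→d4:-→d5:- -> H3
  add 192.0.0.0/4 -> H0 at depth 4

== LOOKUPS ==
["H0","H4","no-route","H0","H4","H5","H5","H5","H1","H4","H5","no-route","no-route","H3"]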